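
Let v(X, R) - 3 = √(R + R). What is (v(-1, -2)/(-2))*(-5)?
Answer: 15/2 + 5*I ≈ 7.5 + 5.0*I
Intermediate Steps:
v(X, R) = 3 + √2*√R (v(X, R) = 3 + √(R + R) = 3 + √(2*R) = 3 + √2*√R)
(v(-1, -2)/(-2))*(-5) = ((3 + √2*√(-2))/(-2))*(-5) = ((3 + √2*(I*√2))*(-½))*(-5) = ((3 + 2*I)*(-½))*(-5) = (-3/2 - I)*(-5) = 15/2 + 5*I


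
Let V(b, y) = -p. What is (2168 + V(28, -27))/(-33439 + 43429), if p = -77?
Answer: 449/1998 ≈ 0.22472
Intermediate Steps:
V(b, y) = 77 (V(b, y) = -1*(-77) = 77)
(2168 + V(28, -27))/(-33439 + 43429) = (2168 + 77)/(-33439 + 43429) = 2245/9990 = 2245*(1/9990) = 449/1998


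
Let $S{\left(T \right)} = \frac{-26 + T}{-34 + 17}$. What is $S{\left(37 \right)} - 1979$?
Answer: $- \frac{33654}{17} \approx -1979.6$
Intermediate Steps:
$S{\left(T \right)} = \frac{26}{17} - \frac{T}{17}$ ($S{\left(T \right)} = \frac{-26 + T}{-17} = \left(-26 + T\right) \left(- \frac{1}{17}\right) = \frac{26}{17} - \frac{T}{17}$)
$S{\left(37 \right)} - 1979 = \left(\frac{26}{17} - \frac{37}{17}\right) - 1979 = - \frac{11}{17} - 1979 = - \frac{33654}{17}$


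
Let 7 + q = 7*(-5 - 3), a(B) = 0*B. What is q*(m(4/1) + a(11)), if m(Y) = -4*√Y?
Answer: 504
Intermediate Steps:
a(B) = 0
q = -63 (q = -7 + 7*(-5 - 3) = -7 + 7*(-8) = -7 - 56 = -63)
q*(m(4/1) + a(11)) = -63*(-4*√4 + 0) = -63*(-4*2 + 0) = -63*(-8 + 0) = -63*(-8) = 504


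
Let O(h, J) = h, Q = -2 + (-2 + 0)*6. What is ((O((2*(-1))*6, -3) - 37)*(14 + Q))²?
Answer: 0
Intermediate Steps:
Q = -14 (Q = -2 - 2*6 = -2 - 12 = -14)
((O((2*(-1))*6, -3) - 37)*(14 + Q))² = (((2*(-1))*6 - 37)*(14 - 14))² = ((-2*6 - 37)*0)² = ((-12 - 37)*0)² = (-49*0)² = 0² = 0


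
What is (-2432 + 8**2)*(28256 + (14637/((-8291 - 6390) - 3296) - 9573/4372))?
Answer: -1314569613096368/19648861 ≈ -6.6903e+7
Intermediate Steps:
(-2432 + 8**2)*(28256 + (14637/((-8291 - 6390) - 3296) - 9573/4372)) = (-2432 + 64)*(28256 + (14637/(-14681 - 3296) - 9573*1/4372)) = -2368*(28256 + (14637/(-17977) - 9573/4372)) = -2368*(28256 + (14637*(-1/17977) - 9573/4372)) = -2368*(28256 + (-14637/17977 - 9573/4372)) = -2368*(28256 - 236086785/78595444) = -2368*2220556778879/78595444 = -1314569613096368/19648861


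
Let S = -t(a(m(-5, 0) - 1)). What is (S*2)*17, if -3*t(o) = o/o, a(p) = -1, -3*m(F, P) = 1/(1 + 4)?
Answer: 34/3 ≈ 11.333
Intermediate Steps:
m(F, P) = -1/15 (m(F, P) = -1/(3*(1 + 4)) = -⅓/5 = -⅓*⅕ = -1/15)
t(o) = -⅓ (t(o) = -o/(3*o) = -⅓*1 = -⅓)
S = ⅓ (S = -1*(-⅓) = ⅓ ≈ 0.33333)
(S*2)*17 = ((⅓)*2)*17 = (⅔)*17 = 34/3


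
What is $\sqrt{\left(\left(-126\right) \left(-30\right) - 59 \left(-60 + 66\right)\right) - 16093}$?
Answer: $i \sqrt{12667} \approx 112.55 i$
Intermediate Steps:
$\sqrt{\left(\left(-126\right) \left(-30\right) - 59 \left(-60 + 66\right)\right) - 16093} = \sqrt{\left(3780 - 59 \cdot 6\right) - 16093} = \sqrt{\left(3780 - 354\right) - 16093} = \sqrt{3426 - 16093} = \sqrt{-12667} = i \sqrt{12667}$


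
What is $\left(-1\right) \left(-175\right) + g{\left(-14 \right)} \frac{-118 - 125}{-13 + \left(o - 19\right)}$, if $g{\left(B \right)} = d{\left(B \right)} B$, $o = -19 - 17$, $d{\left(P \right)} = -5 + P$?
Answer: $\frac{38269}{34} \approx 1125.6$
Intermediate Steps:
$o = -36$
$g{\left(B \right)} = B \left(-5 + B\right)$ ($g{\left(B \right)} = \left(-5 + B\right) B = B \left(-5 + B\right)$)
$\left(-1\right) \left(-175\right) + g{\left(-14 \right)} \frac{-118 - 125}{-13 + \left(o - 19\right)} = \left(-1\right) \left(-175\right) + - 14 \left(-5 - 14\right) \frac{-118 - 125}{-13 - 55} = 175 + \left(-14\right) \left(-19\right) \left(- \frac{243}{-13 - 55}\right) = 175 + 266 \left(- \frac{243}{-13 - 55}\right) = 175 + 266 \left(- \frac{243}{-68}\right) = 175 + 266 \left(\left(-243\right) \left(- \frac{1}{68}\right)\right) = 175 + 266 \cdot \frac{243}{68} = 175 + \frac{32319}{34} = \frac{38269}{34}$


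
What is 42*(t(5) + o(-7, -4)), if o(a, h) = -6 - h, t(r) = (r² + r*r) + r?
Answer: 2226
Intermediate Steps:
t(r) = r + 2*r² (t(r) = (r² + r²) + r = 2*r² + r = r + 2*r²)
42*(t(5) + o(-7, -4)) = 42*(5*(1 + 2*5) + (-6 - 1*(-4))) = 42*(5*(1 + 10) + (-6 + 4)) = 42*(5*11 - 2) = 42*(55 - 2) = 42*53 = 2226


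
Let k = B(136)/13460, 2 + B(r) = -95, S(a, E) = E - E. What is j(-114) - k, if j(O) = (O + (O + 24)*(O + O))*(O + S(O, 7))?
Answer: -31311782543/13460 ≈ -2.3263e+6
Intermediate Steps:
S(a, E) = 0
B(r) = -97 (B(r) = -2 - 95 = -97)
k = -97/13460 ≈ -0.0072065
j(O) = O*(O + 2*O*(24 + O)) (j(O) = (O + (O + 24)*(O + O))*(O + 0) = (O + (24 + O)*(2*O))*O = (O + 2*O*(24 + O))*O = O*(O + 2*O*(24 + O)))
j(-114) - k = (-114)²*(49 + 2*(-114)) - 1*(-97/13460) = 12996*(49 - 228) + 97/13460 = 12996*(-179) + 97/13460 = -2326284 + 97/13460 = -31311782543/13460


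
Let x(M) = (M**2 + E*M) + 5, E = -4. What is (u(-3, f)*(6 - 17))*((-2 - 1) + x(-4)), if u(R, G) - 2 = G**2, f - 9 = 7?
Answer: -96492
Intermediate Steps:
f = 16 (f = 9 + 7 = 16)
u(R, G) = 2 + G**2
x(M) = 5 + M**2 - 4*M (x(M) = (M**2 - 4*M) + 5 = 5 + M**2 - 4*M)
(u(-3, f)*(6 - 17))*((-2 - 1) + x(-4)) = ((2 + 16**2)*(6 - 17))*((-2 - 1) + (5 + (-4)**2 - 4*(-4))) = ((2 + 256)*(-11))*(-3 + (5 + 16 + 16)) = (258*(-11))*(-3 + 37) = -2838*34 = -96492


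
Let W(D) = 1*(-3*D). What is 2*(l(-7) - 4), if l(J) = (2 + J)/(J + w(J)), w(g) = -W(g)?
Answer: -107/14 ≈ -7.6429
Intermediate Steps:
W(D) = -3*D
w(g) = 3*g (w(g) = -(-3)*g = 3*g)
l(J) = (2 + J)/(4*J) (l(J) = (2 + J)/(J + 3*J) = (2 + J)/((4*J)) = (2 + J)*(1/(4*J)) = (2 + J)/(4*J))
2*(l(-7) - 4) = 2*((¼)*(2 - 7)/(-7) - 4) = 2*((¼)*(-⅐)*(-5) - 4) = 2*(5/28 - 4) = 2*(-107/28) = -107/14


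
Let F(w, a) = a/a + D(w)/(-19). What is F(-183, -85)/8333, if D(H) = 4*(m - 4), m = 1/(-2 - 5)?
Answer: 249/1108289 ≈ 0.00022467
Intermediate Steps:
m = -⅐ (m = 1/(-7) = -⅐ ≈ -0.14286)
D(H) = -116/7 (D(H) = 4*(-⅐ - 4) = 4*(-29/7) = -116/7)
F(w, a) = 249/133 (F(w, a) = a/a - 116/7/(-19) = 1 - 116/7*(-1/19) = 1 + 116/133 = 249/133)
F(-183, -85)/8333 = (249/133)/8333 = (249/133)*(1/8333) = 249/1108289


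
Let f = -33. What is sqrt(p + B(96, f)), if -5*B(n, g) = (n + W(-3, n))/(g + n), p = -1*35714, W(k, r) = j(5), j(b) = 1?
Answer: I*sqrt(393750245)/105 ≈ 188.98*I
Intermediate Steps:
W(k, r) = 1
p = -35714
B(n, g) = -(1 + n)/(5*(g + n)) (B(n, g) = -(n + 1)/(5*(g + n)) = -(1 + n)/(5*(g + n)))
sqrt(p + B(96, f)) = sqrt(-35714 + (-1 - 1*96)/(5*(-33 + 96))) = sqrt(-35714 + (1/5)*(-1 - 96)/63) = sqrt(-35714 + (1/5)*(1/63)*(-97)) = sqrt(-35714 - 97/315) = sqrt(-11250007/315) = I*sqrt(393750245)/105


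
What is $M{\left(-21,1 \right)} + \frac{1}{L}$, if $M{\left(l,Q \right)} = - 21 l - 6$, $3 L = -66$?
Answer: $\frac{9569}{22} \approx 434.95$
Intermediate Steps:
$L = -22$ ($L = \frac{1}{3} \left(-66\right) = -22$)
$M{\left(l,Q \right)} = -6 - 21 l$
$M{\left(-21,1 \right)} + \frac{1}{L} = \left(-6 - -441\right) + \frac{1}{-22} = \left(-6 + 441\right) - \frac{1}{22} = 435 - \frac{1}{22} = \frac{9569}{22}$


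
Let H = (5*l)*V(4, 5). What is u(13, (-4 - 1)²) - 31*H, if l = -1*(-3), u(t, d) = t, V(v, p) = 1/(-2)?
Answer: 491/2 ≈ 245.50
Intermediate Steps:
V(v, p) = -½
l = 3
H = -15/2 (H = (5*3)*(-½) = 15*(-½) = -15/2 ≈ -7.5000)
u(13, (-4 - 1)²) - 31*H = 13 - 31*(-15/2) = 13 + 465/2 = 491/2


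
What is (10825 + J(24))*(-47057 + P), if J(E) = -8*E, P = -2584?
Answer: -527832753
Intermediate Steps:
(10825 + J(24))*(-47057 + P) = (10825 - 8*24)*(-47057 - 2584) = (10825 - 192)*(-49641) = 10633*(-49641) = -527832753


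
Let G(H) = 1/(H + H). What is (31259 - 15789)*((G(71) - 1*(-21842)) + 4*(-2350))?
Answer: 13665927275/71 ≈ 1.9248e+8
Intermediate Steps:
G(H) = 1/(2*H)
(31259 - 15789)*((G(71) - 1*(-21842)) + 4*(-2350)) = (31259 - 15789)*(((½)/71 - 1*(-21842)) + 4*(-2350)) = 15470*(((½)*(1/71) + 21842) - 9400) = 15470*((1/142 + 21842) - 9400) = 15470*(3101565/142 - 9400) = 15470*(1766765/142) = 13665927275/71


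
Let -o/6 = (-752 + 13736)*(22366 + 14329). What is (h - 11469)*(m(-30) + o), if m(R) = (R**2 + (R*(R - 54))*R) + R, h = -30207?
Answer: 119141765528760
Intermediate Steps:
m(R) = R + R**2 + R**2*(-54 + R) (m(R) = (R**2 + (R*(-54 + R))*R) + R = (R**2 + R**2*(-54 + R)) + R = R + R**2 + R**2*(-54 + R))
o = -2858687280 (o = -6*(-752 + 13736)*(22366 + 14329) = -77904*36695 = -6*476447880 = -2858687280)
(h - 11469)*(m(-30) + o) = (-30207 - 11469)*(-30*(1 + (-30)**2 - 53*(-30)) - 2858687280) = -41676*(-30*(1 + 900 + 1590) - 2858687280) = -41676*(-30*2491 - 2858687280) = -41676*(-74730 - 2858687280) = -41676*(-2858762010) = 119141765528760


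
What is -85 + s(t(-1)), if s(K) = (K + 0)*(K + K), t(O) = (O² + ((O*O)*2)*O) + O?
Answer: -77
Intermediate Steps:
t(O) = O + O² + 2*O³ (t(O) = (O² + (O²*2)*O) + O = (O² + (2*O²)*O) + O = (O² + 2*O³) + O = O + O² + 2*O³)
s(K) = 2*K² (s(K) = K*(2*K) = 2*K²)
-85 + s(t(-1)) = -85 + 2*(-(1 - 1 + 2*(-1)²))² = -85 + 2*(-(1 - 1 + 2*1))² = -85 + 2*(-(1 - 1 + 2))² = -85 + 2*(-1*2)² = -85 + 2*(-2)² = -85 + 2*4 = -85 + 8 = -77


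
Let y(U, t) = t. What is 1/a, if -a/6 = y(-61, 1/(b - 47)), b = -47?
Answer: 47/3 ≈ 15.667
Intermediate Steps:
a = 3/47 (a = -6/(-47 - 47) = -6/(-94) = -6*(-1/94) = 3/47 ≈ 0.063830)
1/a = 1/(3/47) = 47/3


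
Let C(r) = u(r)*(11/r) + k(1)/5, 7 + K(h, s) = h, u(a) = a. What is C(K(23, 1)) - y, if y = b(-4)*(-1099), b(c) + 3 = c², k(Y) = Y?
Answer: 71491/5 ≈ 14298.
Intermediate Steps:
K(h, s) = -7 + h
b(c) = -3 + c²
C(r) = 56/5 (C(r) = r*(11/r) + 1/5 = 11 + 1*(⅕) = 11 + ⅕ = 56/5)
y = -14287 (y = (-3 + (-4)²)*(-1099) = (-3 + 16)*(-1099) = 13*(-1099) = -14287)
C(K(23, 1)) - y = 56/5 - 1*(-14287) = 56/5 + 14287 = 71491/5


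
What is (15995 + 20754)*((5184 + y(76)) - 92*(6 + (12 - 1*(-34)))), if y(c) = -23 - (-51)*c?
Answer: 156293497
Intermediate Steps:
y(c) = -23 + 51*c
(15995 + 20754)*((5184 + y(76)) - 92*(6 + (12 - 1*(-34)))) = (15995 + 20754)*((5184 + (-23 + 51*76)) - 92*(6 + (12 - 1*(-34)))) = 36749*((5184 + (-23 + 3876)) - 92*(6 + (12 + 34))) = 36749*((5184 + 3853) - 92*(6 + 46)) = 36749*(9037 - 92*52) = 36749*(9037 - 4784) = 36749*4253 = 156293497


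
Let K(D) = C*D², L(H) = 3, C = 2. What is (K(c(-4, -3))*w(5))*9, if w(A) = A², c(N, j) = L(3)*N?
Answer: 64800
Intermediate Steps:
c(N, j) = 3*N
K(D) = 2*D²
(K(c(-4, -3))*w(5))*9 = ((2*(3*(-4))²)*5²)*9 = ((2*(-12)²)*25)*9 = ((2*144)*25)*9 = (288*25)*9 = 7200*9 = 64800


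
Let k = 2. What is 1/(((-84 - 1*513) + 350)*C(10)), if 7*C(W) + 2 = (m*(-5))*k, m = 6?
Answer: 7/15314 ≈ 0.00045710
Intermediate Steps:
C(W) = -62/7 (C(W) = -2/7 + ((6*(-5))*2)/7 = -2/7 + (-30*2)/7 = -2/7 + (1/7)*(-60) = -2/7 - 60/7 = -62/7)
1/(((-84 - 1*513) + 350)*C(10)) = 1/(((-84 - 1*513) + 350)*(-62/7)) = 1/(((-84 - 513) + 350)*(-62/7)) = 1/((-597 + 350)*(-62/7)) = 1/(-247*(-62/7)) = 1/(15314/7) = 7/15314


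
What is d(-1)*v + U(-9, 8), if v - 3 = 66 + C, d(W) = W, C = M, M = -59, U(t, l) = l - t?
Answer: 7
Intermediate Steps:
C = -59
v = 10 (v = 3 + (66 - 59) = 3 + 7 = 10)
d(-1)*v + U(-9, 8) = -1*10 + (8 - 1*(-9)) = -10 + (8 + 9) = -10 + 17 = 7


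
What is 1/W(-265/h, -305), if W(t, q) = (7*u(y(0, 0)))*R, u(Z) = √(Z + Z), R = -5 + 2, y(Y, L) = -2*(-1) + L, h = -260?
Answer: -1/42 ≈ -0.023810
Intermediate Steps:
y(Y, L) = 2 + L
R = -3
u(Z) = √2*√Z (u(Z) = √(2*Z) = √2*√Z)
W(t, q) = -42 (W(t, q) = (7*(√2*√(2 + 0)))*(-3) = (7*(√2*√2))*(-3) = (7*2)*(-3) = 14*(-3) = -42)
1/W(-265/h, -305) = 1/(-42) = -1/42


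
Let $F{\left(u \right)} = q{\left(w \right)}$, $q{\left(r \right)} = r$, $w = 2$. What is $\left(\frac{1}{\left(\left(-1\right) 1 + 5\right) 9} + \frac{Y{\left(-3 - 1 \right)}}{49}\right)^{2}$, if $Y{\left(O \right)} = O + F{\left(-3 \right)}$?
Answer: $\frac{529}{3111696} \approx 0.00017$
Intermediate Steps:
$F{\left(u \right)} = 2$
$Y{\left(O \right)} = 2 + O$ ($Y{\left(O \right)} = O + 2 = 2 + O$)
$\left(\frac{1}{\left(\left(-1\right) 1 + 5\right) 9} + \frac{Y{\left(-3 - 1 \right)}}{49}\right)^{2} = \left(\frac{1}{\left(\left(-1\right) 1 + 5\right) 9} + \frac{2 - 4}{49}\right)^{2} = \left(\frac{1}{-1 + 5} \cdot \frac{1}{9} + \left(2 - 4\right) \frac{1}{49}\right)^{2} = \left(\frac{1}{4} \cdot \frac{1}{9} - \frac{2}{49}\right)^{2} = \left(\frac{1}{36} - \frac{2}{49}\right)^{2} = \left(- \frac{23}{1764}\right)^{2} = \frac{529}{3111696}$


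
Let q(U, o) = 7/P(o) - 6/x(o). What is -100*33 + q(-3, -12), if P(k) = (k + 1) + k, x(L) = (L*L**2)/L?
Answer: -1821791/552 ≈ -3300.3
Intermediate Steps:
x(L) = L**2 (x(L) = L**3/L = L**2)
P(k) = 1 + 2*k (P(k) = (1 + k) + k = 1 + 2*k)
q(U, o) = -6/o**2 + 7/(1 + 2*o) (q(U, o) = 7/(1 + 2*o) - 6/o**2 = -6/o**2 + 7/(1 + 2*o))
-100*33 + q(-3, -12) = -100*33 + (-6 - 12*(-12) + 7*(-12)**2)/((-12)**2*(1 + 2*(-12))) = -3300 + (-6 + 144 + 7*144)/(144*(1 - 24)) = -3300 + (1/144)*(-6 + 144 + 1008)/(-23) = -3300 + (1/144)*(-1/23)*1146 = -3300 - 191/552 = -1821791/552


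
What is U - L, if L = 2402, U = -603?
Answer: -3005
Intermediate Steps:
U - L = -603 - 1*2402 = -603 - 2402 = -3005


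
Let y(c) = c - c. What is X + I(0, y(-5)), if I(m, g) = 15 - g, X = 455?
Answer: 470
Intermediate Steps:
y(c) = 0
X + I(0, y(-5)) = 455 + (15 - 1*0) = 455 + (15 + 0) = 455 + 15 = 470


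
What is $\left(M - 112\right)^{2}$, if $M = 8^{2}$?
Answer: $2304$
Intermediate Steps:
$M = 64$
$\left(M - 112\right)^{2} = \left(64 - 112\right)^{2} = \left(-48\right)^{2} = 2304$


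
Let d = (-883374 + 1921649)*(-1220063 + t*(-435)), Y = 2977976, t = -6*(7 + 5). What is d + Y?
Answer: -1234239160349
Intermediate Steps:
t = -72 (t = -6*12 = -72)
d = -1234242138325 (d = (-883374 + 1921649)*(-1220063 - 72*(-435)) = 1038275*(-1220063 + 31320) = 1038275*(-1188743) = -1234242138325)
d + Y = -1234242138325 + 2977976 = -1234239160349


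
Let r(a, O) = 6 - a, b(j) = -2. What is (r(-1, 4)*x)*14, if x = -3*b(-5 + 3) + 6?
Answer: 1176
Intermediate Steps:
x = 12 (x = -3*(-2) + 6 = 6 + 6 = 12)
(r(-1, 4)*x)*14 = ((6 - 1*(-1))*12)*14 = ((6 + 1)*12)*14 = (7*12)*14 = 84*14 = 1176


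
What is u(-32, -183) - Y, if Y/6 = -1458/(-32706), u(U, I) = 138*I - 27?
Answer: -45936063/1817 ≈ -25281.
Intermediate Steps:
u(U, I) = -27 + 138*I
Y = 486/1817 (Y = 6*(-1458/(-32706)) = 6*(-1458*(-1/32706)) = 6*(81/1817) = 486/1817 ≈ 0.26747)
u(-32, -183) - Y = (-27 + 138*(-183)) - 1*486/1817 = (-27 - 25254) - 486/1817 = -25281 - 486/1817 = -45936063/1817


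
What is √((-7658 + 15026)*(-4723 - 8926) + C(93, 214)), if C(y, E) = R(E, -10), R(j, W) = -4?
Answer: 14*I*√513091 ≈ 10028.0*I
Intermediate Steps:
C(y, E) = -4
√((-7658 + 15026)*(-4723 - 8926) + C(93, 214)) = √((-7658 + 15026)*(-4723 - 8926) - 4) = √(7368*(-13649) - 4) = √(-100565832 - 4) = √(-100565836) = 14*I*√513091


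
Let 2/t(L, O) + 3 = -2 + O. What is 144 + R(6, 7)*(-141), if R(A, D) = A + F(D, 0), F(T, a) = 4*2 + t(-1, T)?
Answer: -1971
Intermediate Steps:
t(L, O) = 2/(-5 + O) (t(L, O) = 2/(-3 + (-2 + O)) = 2/(-5 + O))
F(T, a) = 8 + 2/(-5 + T) (F(T, a) = 4*2 + 2/(-5 + T) = 8 + 2/(-5 + T))
R(A, D) = A + 2*(-19 + 4*D)/(-5 + D)
144 + R(6, 7)*(-141) = 144 + ((2 + (-5 + 7)*(8 + 6))/(-5 + 7))*(-141) = 144 + ((2 + 2*14)/2)*(-141) = 144 + ((2 + 28)/2)*(-141) = 144 + ((½)*30)*(-141) = 144 + 15*(-141) = 144 - 2115 = -1971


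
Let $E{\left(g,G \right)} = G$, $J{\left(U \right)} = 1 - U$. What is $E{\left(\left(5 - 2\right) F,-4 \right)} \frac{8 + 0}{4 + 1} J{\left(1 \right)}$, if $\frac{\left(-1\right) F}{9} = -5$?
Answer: $0$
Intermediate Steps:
$F = 45$ ($F = \left(-9\right) \left(-5\right) = 45$)
$E{\left(\left(5 - 2\right) F,-4 \right)} \frac{8 + 0}{4 + 1} J{\left(1 \right)} = - 4 \frac{8 + 0}{4 + 1} \left(1 - 1\right) = - 4 \cdot \frac{8}{5} \left(1 - 1\right) = - 4 \cdot 8 \cdot \frac{1}{5} \cdot 0 = \left(-4\right) \frac{8}{5} \cdot 0 = \left(- \frac{32}{5}\right) 0 = 0$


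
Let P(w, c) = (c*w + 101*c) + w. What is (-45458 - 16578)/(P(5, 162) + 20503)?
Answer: -15509/9420 ≈ -1.6464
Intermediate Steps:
P(w, c) = w + 101*c + c*w (P(w, c) = (101*c + c*w) + w = w + 101*c + c*w)
(-45458 - 16578)/(P(5, 162) + 20503) = (-45458 - 16578)/((5 + 101*162 + 162*5) + 20503) = -62036/((5 + 16362 + 810) + 20503) = -62036/(17177 + 20503) = -62036/37680 = -62036*1/37680 = -15509/9420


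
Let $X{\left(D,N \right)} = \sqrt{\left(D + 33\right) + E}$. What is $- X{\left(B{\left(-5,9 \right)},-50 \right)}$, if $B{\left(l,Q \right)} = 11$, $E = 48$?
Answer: $- 2 \sqrt{23} \approx -9.5917$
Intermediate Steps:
$X{\left(D,N \right)} = \sqrt{81 + D}$ ($X{\left(D,N \right)} = \sqrt{\left(D + 33\right) + 48} = \sqrt{\left(33 + D\right) + 48} = \sqrt{81 + D}$)
$- X{\left(B{\left(-5,9 \right)},-50 \right)} = - \sqrt{81 + 11} = - \sqrt{92} = - 2 \sqrt{23}$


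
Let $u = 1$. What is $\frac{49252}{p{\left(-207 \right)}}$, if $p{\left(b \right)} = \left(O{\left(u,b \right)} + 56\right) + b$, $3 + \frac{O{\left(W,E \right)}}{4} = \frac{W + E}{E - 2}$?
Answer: $- \frac{1470524}{4749} \approx -309.65$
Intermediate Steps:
$O{\left(W,E \right)} = -12 + \frac{4 \left(E + W\right)}{-2 + E}$ ($O{\left(W,E \right)} = -12 + 4 \frac{W + E}{E - 2} = -12 + 4 \frac{E + W}{-2 + E} = -12 + \frac{4 \left(E + W\right)}{-2 + E}$)
$p{\left(b \right)} = 56 + b + \frac{4 \left(7 - 2 b\right)}{-2 + b}$ ($p{\left(b \right)} = \left(\frac{4 \left(6 + 1 - 2 b\right)}{-2 + b} + 56\right) + b = \left(\frac{4 \left(7 - 2 b\right)}{-2 + b} + 56\right) + b = \left(56 + \frac{4 \left(7 - 2 b\right)}{-2 + b}\right) + b = 56 + b + \frac{4 \left(7 - 2 b\right)}{-2 + b}$)
$\frac{49252}{p{\left(-207 \right)}} = \frac{49252}{\frac{1}{-2 - 207} \left(-84 + \left(-207\right)^{2} + 46 \left(-207\right)\right)} = \frac{49252}{\frac{1}{-209} \left(-84 + 42849 - 9522\right)} = \frac{49252}{\left(- \frac{1}{209}\right) 33243} = \frac{49252}{- \frac{33243}{209}} = 49252 \left(- \frac{209}{33243}\right) = - \frac{1470524}{4749}$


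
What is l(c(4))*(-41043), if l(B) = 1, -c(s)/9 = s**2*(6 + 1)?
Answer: -41043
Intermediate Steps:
c(s) = -63*s**2 (c(s) = -9*s**2*(6 + 1) = -9*s**2*7 = -63*s**2)
l(c(4))*(-41043) = 1*(-41043) = -41043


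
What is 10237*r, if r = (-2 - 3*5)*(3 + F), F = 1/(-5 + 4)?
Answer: -348058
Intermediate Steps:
F = -1 (F = 1/(-1) = -1)
r = -34 (r = (-2 - 3*5)*(3 - 1) = (-2 - 15)*2 = -17*2 = -34)
10237*r = 10237*(-34) = -348058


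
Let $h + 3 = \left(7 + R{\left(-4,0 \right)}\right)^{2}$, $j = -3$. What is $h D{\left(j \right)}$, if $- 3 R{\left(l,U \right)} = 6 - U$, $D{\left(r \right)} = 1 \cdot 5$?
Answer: $110$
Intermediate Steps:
$D{\left(r \right)} = 5$
$R{\left(l,U \right)} = -2 + \frac{U}{3}$ ($R{\left(l,U \right)} = - \frac{6 - U}{3} = -2 + \frac{U}{3}$)
$h = 22$ ($h = -3 + \left(7 + \left(-2 + \frac{1}{3} \cdot 0\right)\right)^{2} = -3 + \left(7 + \left(-2 + 0\right)\right)^{2} = -3 + \left(7 - 2\right)^{2} = -3 + 5^{2} = -3 + 25 = 22$)
$h D{\left(j \right)} = 22 \cdot 5 = 110$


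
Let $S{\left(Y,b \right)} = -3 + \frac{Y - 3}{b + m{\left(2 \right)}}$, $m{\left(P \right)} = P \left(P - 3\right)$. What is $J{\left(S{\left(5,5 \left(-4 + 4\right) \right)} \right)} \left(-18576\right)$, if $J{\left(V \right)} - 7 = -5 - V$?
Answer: $-111456$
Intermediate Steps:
$m{\left(P \right)} = P \left(-3 + P\right)$
$S{\left(Y,b \right)} = -3 + \frac{-3 + Y}{-2 + b}$ ($S{\left(Y,b \right)} = -3 + \frac{Y - 3}{b + 2 \left(-3 + 2\right)} = -3 + \frac{-3 + Y}{b + 2 \left(-1\right)} = -3 + \frac{-3 + Y}{b - 2} = -3 + \frac{-3 + Y}{-2 + b}$)
$J{\left(V \right)} = 2 - V$ ($J{\left(V \right)} = 7 - \left(5 + V\right) = 2 - V$)
$J{\left(S{\left(5,5 \left(-4 + 4\right) \right)} \right)} \left(-18576\right) = \left(2 - \frac{3 + 5 - 3 \cdot 5 \left(-4 + 4\right)}{-2 + 5 \left(-4 + 4\right)}\right) \left(-18576\right) = \left(2 - \frac{3 + 5 - 3 \cdot 5 \cdot 0}{-2 + 5 \cdot 0}\right) \left(-18576\right) = \left(2 - \frac{3 + 5 - 0}{-2 + 0}\right) \left(-18576\right) = \left(2 - \frac{3 + 5 + 0}{-2}\right) \left(-18576\right) = \left(2 - \left(- \frac{1}{2}\right) 8\right) \left(-18576\right) = \left(2 - -4\right) \left(-18576\right) = \left(2 + 4\right) \left(-18576\right) = 6 \left(-18576\right) = -111456$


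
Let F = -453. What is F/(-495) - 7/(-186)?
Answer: 3249/3410 ≈ 0.95279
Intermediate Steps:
F/(-495) - 7/(-186) = -453/(-495) - 7/(-186) = -453*(-1/495) - 7*(-1/186) = 151/165 + 7/186 = 3249/3410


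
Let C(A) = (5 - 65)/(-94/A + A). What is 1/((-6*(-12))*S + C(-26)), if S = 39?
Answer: 97/272636 ≈ 0.00035579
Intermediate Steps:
C(A) = -60/(A - 94/A)
1/((-6*(-12))*S + C(-26)) = 1/(-6*(-12)*39 - 60*(-26)/(-94 + (-26)²)) = 1/(72*39 - 60*(-26)/(-94 + 676)) = 1/(2808 - 60*(-26)/582) = 1/(2808 - 60*(-26)*1/582) = 1/(2808 + 260/97) = 1/(272636/97) = 97/272636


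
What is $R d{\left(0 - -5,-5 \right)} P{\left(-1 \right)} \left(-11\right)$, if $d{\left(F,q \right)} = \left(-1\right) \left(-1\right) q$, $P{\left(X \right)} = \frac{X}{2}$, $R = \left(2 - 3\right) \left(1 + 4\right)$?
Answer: $\frac{275}{2} \approx 137.5$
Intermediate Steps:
$R = -5$ ($R = \left(-1\right) 5 = -5$)
$P{\left(X \right)} = \frac{X}{2}$ ($P{\left(X \right)} = X \frac{1}{2} = \frac{X}{2}$)
$d{\left(F,q \right)} = q$ ($d{\left(F,q \right)} = 1 q = q$)
$R d{\left(0 - -5,-5 \right)} P{\left(-1 \right)} \left(-11\right) = \left(-5\right) \left(-5\right) \frac{1}{2} \left(-1\right) \left(-11\right) = 25 \left(- \frac{1}{2}\right) \left(-11\right) = \left(- \frac{25}{2}\right) \left(-11\right) = \frac{275}{2}$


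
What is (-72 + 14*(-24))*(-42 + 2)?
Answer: 16320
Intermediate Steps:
(-72 + 14*(-24))*(-42 + 2) = (-72 - 336)*(-40) = -408*(-40) = 16320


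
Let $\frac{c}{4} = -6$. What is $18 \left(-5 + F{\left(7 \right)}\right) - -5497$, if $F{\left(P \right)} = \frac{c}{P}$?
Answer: $\frac{37417}{7} \approx 5345.3$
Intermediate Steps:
$c = -24$ ($c = 4 \left(-6\right) = -24$)
$F{\left(P \right)} = - \frac{24}{P}$
$18 \left(-5 + F{\left(7 \right)}\right) - -5497 = 18 \left(-5 - \frac{24}{7}\right) - -5497 = 18 \left(-5 - \frac{24}{7}\right) + 5497 = 18 \left(- \frac{59}{7}\right) + 5497 = - \frac{1062}{7} + 5497 = \frac{37417}{7}$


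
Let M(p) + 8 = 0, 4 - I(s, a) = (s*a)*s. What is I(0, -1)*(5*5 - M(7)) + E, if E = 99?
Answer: 231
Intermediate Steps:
I(s, a) = 4 - a*s² (I(s, a) = 4 - s*a*s = 4 - a*s*s = 4 - a*s²)
M(p) = -8 (M(p) = -8 + 0 = -8)
I(0, -1)*(5*5 - M(7)) + E = (4 - 1*(-1)*0²)*(5*5 - 1*(-8)) + 99 = (4 - 1*(-1)*0)*(25 + 8) + 99 = (4 + 0)*33 + 99 = 4*33 + 99 = 132 + 99 = 231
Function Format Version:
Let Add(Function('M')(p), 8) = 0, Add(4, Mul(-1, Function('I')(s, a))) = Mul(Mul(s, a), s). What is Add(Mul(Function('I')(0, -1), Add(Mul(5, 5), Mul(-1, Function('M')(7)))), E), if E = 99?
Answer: 231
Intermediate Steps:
Function('I')(s, a) = Add(4, Mul(-1, a, Pow(s, 2))) (Function('I')(s, a) = Add(4, Mul(-1, Mul(Mul(s, a), s))) = Add(4, Mul(-1, Mul(Mul(a, s), s))) = Add(4, Mul(-1, Mul(a, Pow(s, 2)))) = Add(4, Mul(-1, a, Pow(s, 2))))
Function('M')(p) = -8 (Function('M')(p) = Add(-8, 0) = -8)
Add(Mul(Function('I')(0, -1), Add(Mul(5, 5), Mul(-1, Function('M')(7)))), E) = Add(Mul(Add(4, Mul(-1, -1, Pow(0, 2))), Add(Mul(5, 5), Mul(-1, -8))), 99) = Add(Mul(Add(4, Mul(-1, -1, 0)), Add(25, 8)), 99) = Add(Mul(Add(4, 0), 33), 99) = Add(Mul(4, 33), 99) = Add(132, 99) = 231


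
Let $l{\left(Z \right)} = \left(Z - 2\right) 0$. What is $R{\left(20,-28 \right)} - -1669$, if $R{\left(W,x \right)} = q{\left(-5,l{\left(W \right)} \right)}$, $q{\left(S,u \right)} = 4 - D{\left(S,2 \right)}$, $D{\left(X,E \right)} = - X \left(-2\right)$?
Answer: $1683$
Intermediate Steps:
$D{\left(X,E \right)} = 2 X$
$l{\left(Z \right)} = 0$ ($l{\left(Z \right)} = \left(-2 + Z\right) 0 = 0$)
$q{\left(S,u \right)} = 4 - 2 S$
$R{\left(W,x \right)} = 14$ ($R{\left(W,x \right)} = 4 - -10 = 4 + 10 = 14$)
$R{\left(20,-28 \right)} - -1669 = 14 - -1669 = 14 + 1669 = 1683$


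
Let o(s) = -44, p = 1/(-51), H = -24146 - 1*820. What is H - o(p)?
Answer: -24922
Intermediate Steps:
H = -24966 (H = -24146 - 820 = -24966)
p = -1/51 ≈ -0.019608
H - o(p) = -24966 - 1*(-44) = -24966 + 44 = -24922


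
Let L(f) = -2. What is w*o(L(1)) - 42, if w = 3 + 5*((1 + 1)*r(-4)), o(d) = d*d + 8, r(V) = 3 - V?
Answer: 834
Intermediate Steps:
o(d) = 8 + d**2 (o(d) = d**2 + 8 = 8 + d**2)
w = 73 (w = 3 + 5*((1 + 1)*(3 - 1*(-4))) = 3 + 5*(2*(3 + 4)) = 3 + 5*(2*7) = 3 + 5*14 = 3 + 70 = 73)
w*o(L(1)) - 42 = 73*(8 + (-2)**2) - 42 = 73*(8 + 4) - 42 = 73*12 - 42 = 876 - 42 = 834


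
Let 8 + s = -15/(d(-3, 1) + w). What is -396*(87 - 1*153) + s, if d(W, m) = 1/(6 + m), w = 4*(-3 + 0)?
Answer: 2168729/83 ≈ 26129.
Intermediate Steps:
w = -12 (w = 4*(-3) = -12)
s = -559/83 (s = -8 - 15/(1/(6 + 1) - 12) = -8 - 15/(1/7 - 12) = -8 - 15/(⅐ - 12) = -8 - 15/(-83/7) = -8 - 7/83*(-15) = -8 + 105/83 = -559/83 ≈ -6.7349)
-396*(87 - 1*153) + s = -396*(87 - 1*153) - 559/83 = -396*(87 - 153) - 559/83 = -396*(-66) - 559/83 = 26136 - 559/83 = 2168729/83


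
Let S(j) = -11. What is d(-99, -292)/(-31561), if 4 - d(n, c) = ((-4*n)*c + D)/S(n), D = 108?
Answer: 115480/347171 ≈ 0.33263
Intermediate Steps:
d(n, c) = 152/11 - 4*c*n/11 (d(n, c) = 4 - ((-4*n)*c + 108)/(-11) = 4 - (-4*c*n + 108)*(-1)/11 = 4 - (108 - 4*c*n)*(-1)/11 = 4 - (-108/11 + 4*c*n/11) = 4 + (108/11 - 4*c*n/11) = 152/11 - 4*c*n/11)
d(-99, -292)/(-31561) = (152/11 - 4/11*(-292)*(-99))/(-31561) = (152/11 - 10512)*(-1/31561) = -115480/11*(-1/31561) = 115480/347171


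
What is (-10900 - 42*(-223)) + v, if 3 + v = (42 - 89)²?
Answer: 672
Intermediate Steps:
v = 2206 (v = -3 + (42 - 89)² = -3 + (-47)² = -3 + 2209 = 2206)
(-10900 - 42*(-223)) + v = (-10900 - 42*(-223)) + 2206 = (-10900 + 9366) + 2206 = -1534 + 2206 = 672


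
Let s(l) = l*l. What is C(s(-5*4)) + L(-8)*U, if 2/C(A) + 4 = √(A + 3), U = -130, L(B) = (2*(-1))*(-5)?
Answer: -503092/387 + 2*√403/387 ≈ -1299.9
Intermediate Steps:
s(l) = l²
L(B) = 10 (L(B) = -2*(-5) = 10)
C(A) = 2/(-4 + √(3 + A)) (C(A) = 2/(-4 + √(A + 3)) = 2/(-4 + √(3 + A)))
C(s(-5*4)) + L(-8)*U = 2/(-4 + √(3 + (-5*4)²)) + 10*(-130) = 2/(-4 + √(3 + (-20)²)) - 1300 = 2/(-4 + √(3 + 400)) - 1300 = 2/(-4 + √403) - 1300 = -1300 + 2/(-4 + √403)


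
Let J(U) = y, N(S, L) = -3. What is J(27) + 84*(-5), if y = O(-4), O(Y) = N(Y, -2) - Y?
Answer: -419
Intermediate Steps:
O(Y) = -3 - Y
y = 1 (y = -3 - 1*(-4) = -3 + 4 = 1)
J(U) = 1
J(27) + 84*(-5) = 1 + 84*(-5) = 1 - 420 = -419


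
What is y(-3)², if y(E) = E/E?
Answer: 1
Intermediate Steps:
y(E) = 1
y(-3)² = 1² = 1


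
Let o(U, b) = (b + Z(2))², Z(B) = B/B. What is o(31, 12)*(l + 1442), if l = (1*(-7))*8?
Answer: 234234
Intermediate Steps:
l = -56 (l = -7*8 = -56)
Z(B) = 1
o(U, b) = (1 + b)² (o(U, b) = (b + 1)² = (1 + b)²)
o(31, 12)*(l + 1442) = (1 + 12)²*(-56 + 1442) = 13²*1386 = 169*1386 = 234234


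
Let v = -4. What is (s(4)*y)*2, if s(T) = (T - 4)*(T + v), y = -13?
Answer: 0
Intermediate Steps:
s(T) = (-4 + T)² (s(T) = (T - 4)*(T - 4) = (-4 + T)*(-4 + T) = (-4 + T)²)
(s(4)*y)*2 = ((16 + 4² - 8*4)*(-13))*2 = ((16 + 16 - 32)*(-13))*2 = (0*(-13))*2 = 0*2 = 0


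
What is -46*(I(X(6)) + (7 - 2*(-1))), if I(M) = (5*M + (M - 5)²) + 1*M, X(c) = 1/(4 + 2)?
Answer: -27623/18 ≈ -1534.6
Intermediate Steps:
X(c) = ⅙ (X(c) = 1/6 = ⅙)
I(M) = (-5 + M)² + 6*M (I(M) = (5*M + (-5 + M)²) + M = ((-5 + M)² + 5*M) + M = (-5 + M)² + 6*M)
-46*(I(X(6)) + (7 - 2*(-1))) = -46*(((-5 + ⅙)² + 6*(⅙)) + (7 - 2*(-1))) = -46*(((-29/6)² + 1) + (7 + 2)) = -46*((841/36 + 1) + 9) = -46*(877/36 + 9) = -46*1201/36 = -27623/18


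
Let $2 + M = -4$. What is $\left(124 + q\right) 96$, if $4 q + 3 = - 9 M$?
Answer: $13128$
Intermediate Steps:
$M = -6$ ($M = -2 - 4 = -6$)
$q = \frac{51}{4}$ ($q = - \frac{3}{4} + \frac{\left(-9\right) \left(-6\right)}{4} = - \frac{3}{4} + \frac{1}{4} \cdot 54 = - \frac{3}{4} + \frac{27}{2} = \frac{51}{4} \approx 12.75$)
$\left(124 + q\right) 96 = \left(124 + \frac{51}{4}\right) 96 = \frac{547}{4} \cdot 96 = 13128$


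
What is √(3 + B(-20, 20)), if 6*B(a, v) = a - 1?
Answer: I*√2/2 ≈ 0.70711*I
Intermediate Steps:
B(a, v) = -⅙ + a/6 (B(a, v) = (a - 1)/6 = (-1 + a)/6 = -⅙ + a/6)
√(3 + B(-20, 20)) = √(3 + (-⅙ + (⅙)*(-20))) = √(3 + (-⅙ - 10/3)) = √(3 - 7/2) = √(-½) = I*√2/2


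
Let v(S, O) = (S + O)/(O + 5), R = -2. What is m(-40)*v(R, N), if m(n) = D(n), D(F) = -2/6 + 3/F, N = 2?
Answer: 0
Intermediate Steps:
D(F) = -⅓ + 3/F (D(F) = -2*⅙ + 3/F = -⅓ + 3/F)
m(n) = (9 - n)/(3*n)
v(S, O) = (O + S)/(5 + O)
m(-40)*v(R, N) = ((⅓)*(9 - 1*(-40))/(-40))*((2 - 2)/(5 + 2)) = ((⅓)*(-1/40)*(9 + 40))*(0/7) = ((⅓)*(-1/40)*49)*((⅐)*0) = -49/120*0 = 0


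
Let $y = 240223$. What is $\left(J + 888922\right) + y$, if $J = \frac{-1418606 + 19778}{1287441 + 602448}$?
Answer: $\frac{711319105359}{629963} \approx 1.1291 \cdot 10^{6}$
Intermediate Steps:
$J = - \frac{466276}{629963}$ ($J = - \frac{1398828}{1889889} = \left(-1398828\right) \frac{1}{1889889} = - \frac{466276}{629963} \approx -0.74016$)
$\left(J + 888922\right) + y = \left(- \frac{466276}{629963} + 888922\right) + 240223 = \frac{559987503610}{629963} + 240223 = \frac{711319105359}{629963}$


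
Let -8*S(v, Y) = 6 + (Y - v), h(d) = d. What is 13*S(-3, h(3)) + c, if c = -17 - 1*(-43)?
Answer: 13/2 ≈ 6.5000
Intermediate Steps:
c = 26 (c = -17 + 43 = 26)
S(v, Y) = -¾ - Y/8 + v/8 (S(v, Y) = -(6 + (Y - v))/8 = -(6 + Y - v)/8 = -¾ - Y/8 + v/8)
13*S(-3, h(3)) + c = 13*(-¾ - ⅛*3 + (⅛)*(-3)) + 26 = 13*(-¾ - 3/8 - 3/8) + 26 = 13*(-3/2) + 26 = -39/2 + 26 = 13/2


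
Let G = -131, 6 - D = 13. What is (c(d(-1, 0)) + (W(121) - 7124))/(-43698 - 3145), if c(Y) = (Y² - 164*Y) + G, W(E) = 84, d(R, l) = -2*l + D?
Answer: 5974/46843 ≈ 0.12753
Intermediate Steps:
D = -7 (D = 6 - 1*13 = 6 - 13 = -7)
d(R, l) = -7 - 2*l (d(R, l) = -2*l - 7 = -7 - 2*l)
c(Y) = -131 + Y² - 164*Y (c(Y) = (Y² - 164*Y) - 131 = -131 + Y² - 164*Y)
(c(d(-1, 0)) + (W(121) - 7124))/(-43698 - 3145) = ((-131 + (-7 - 2*0)² - 164*(-7 - 2*0)) + (84 - 7124))/(-43698 - 3145) = ((-131 + (-7 + 0)² - 164*(-7 + 0)) - 7040)/(-46843) = ((-131 + (-7)² - 164*(-7)) - 7040)*(-1/46843) = ((-131 + 49 + 1148) - 7040)*(-1/46843) = (1066 - 7040)*(-1/46843) = -5974*(-1/46843) = 5974/46843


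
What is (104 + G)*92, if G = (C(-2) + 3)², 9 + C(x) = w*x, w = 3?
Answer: 22816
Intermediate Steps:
C(x) = -9 + 3*x
G = 144 (G = ((-9 + 3*(-2)) + 3)² = ((-9 - 6) + 3)² = (-15 + 3)² = (-12)² = 144)
(104 + G)*92 = (104 + 144)*92 = 248*92 = 22816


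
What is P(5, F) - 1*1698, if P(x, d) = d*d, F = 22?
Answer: -1214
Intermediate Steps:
P(x, d) = d²
P(5, F) - 1*1698 = 22² - 1*1698 = 484 - 1698 = -1214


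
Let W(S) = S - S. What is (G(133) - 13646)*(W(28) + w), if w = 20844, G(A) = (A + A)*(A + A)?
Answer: 1190400840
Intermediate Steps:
W(S) = 0
G(A) = 4*A² (G(A) = (2*A)*(2*A) = 4*A²)
(G(133) - 13646)*(W(28) + w) = (4*133² - 13646)*(0 + 20844) = (4*17689 - 13646)*20844 = (70756 - 13646)*20844 = 57110*20844 = 1190400840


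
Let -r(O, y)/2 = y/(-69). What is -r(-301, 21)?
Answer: -14/23 ≈ -0.60870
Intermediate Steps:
r(O, y) = 2*y/69 (r(O, y) = -2*y/(-69) = -2*y*(-1)/69 = -(-2)*y/69 = 2*y/69)
-r(-301, 21) = -2*21/69 = -1*14/23 = -14/23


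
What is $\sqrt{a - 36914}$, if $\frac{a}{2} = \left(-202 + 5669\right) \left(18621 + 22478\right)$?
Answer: $4 \sqrt{28083722} \approx 21198.0$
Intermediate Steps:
$a = 449376466$ ($a = 2 \left(-202 + 5669\right) \left(18621 + 22478\right) = 2 \cdot 5467 \cdot 41099 = 2 \cdot 224688233 = 449376466$)
$\sqrt{a - 36914} = \sqrt{449376466 - 36914} = \sqrt{449339552} = 4 \sqrt{28083722}$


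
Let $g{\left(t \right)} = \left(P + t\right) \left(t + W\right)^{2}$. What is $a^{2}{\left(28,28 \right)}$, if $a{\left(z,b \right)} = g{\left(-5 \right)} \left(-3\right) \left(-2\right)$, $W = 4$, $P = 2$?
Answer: $324$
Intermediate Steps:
$g{\left(t \right)} = \left(4 + t\right)^{2} \left(2 + t\right)$ ($g{\left(t \right)} = \left(2 + t\right) \left(t + 4\right)^{2} = \left(2 + t\right) \left(4 + t\right)^{2} = \left(4 + t\right)^{2} \left(2 + t\right)$)
$a{\left(z,b \right)} = -18$ ($a{\left(z,b \right)} = \left(4 - 5\right)^{2} \left(2 - 5\right) \left(-3\right) \left(-2\right) = \left(-1\right)^{2} \left(-3\right) \left(-3\right) \left(-2\right) = 1 \left(-3\right) \left(-3\right) \left(-2\right) = \left(-3\right) \left(-3\right) \left(-2\right) = 9 \left(-2\right) = -18$)
$a^{2}{\left(28,28 \right)} = \left(-18\right)^{2} = 324$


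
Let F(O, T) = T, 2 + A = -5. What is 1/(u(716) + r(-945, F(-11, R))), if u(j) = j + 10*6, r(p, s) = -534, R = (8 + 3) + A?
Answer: 1/242 ≈ 0.0041322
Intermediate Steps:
A = -7 (A = -2 - 5 = -7)
R = 4 (R = (8 + 3) - 7 = 11 - 7 = 4)
u(j) = 60 + j (u(j) = j + 60 = 60 + j)
1/(u(716) + r(-945, F(-11, R))) = 1/((60 + 716) - 534) = 1/(776 - 534) = 1/242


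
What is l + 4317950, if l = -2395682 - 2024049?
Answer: -101781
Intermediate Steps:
l = -4419731
l + 4317950 = -4419731 + 4317950 = -101781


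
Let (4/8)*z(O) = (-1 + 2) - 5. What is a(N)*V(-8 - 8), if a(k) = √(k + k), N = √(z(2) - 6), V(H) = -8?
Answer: -8*2^(¾)*7^(¼)*√I ≈ -15.475 - 15.475*I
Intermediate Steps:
z(O) = -8 (z(O) = 2*((-1 + 2) - 5) = 2*(1 - 5) = 2*(-4) = -8)
N = I*√14 (N = √(-8 - 6) = √(-14) = I*√14 ≈ 3.7417*I)
a(k) = √2*√k (a(k) = √(2*k) = √2*√k)
a(N)*V(-8 - 8) = (√2*√(I*√14))*(-8) = (√2*(14^(¼)*√I))*(-8) = (2^(¾)*7^(¼)*√I)*(-8) = -8*2^(¾)*7^(¼)*√I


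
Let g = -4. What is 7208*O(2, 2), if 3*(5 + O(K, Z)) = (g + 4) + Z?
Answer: -93704/3 ≈ -31235.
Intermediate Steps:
O(K, Z) = -5 + Z/3 (O(K, Z) = -5 + ((-4 + 4) + Z)/3 = -5 + (0 + Z)/3 = -5 + Z/3)
7208*O(2, 2) = 7208*(-5 + (⅓)*2) = 7208*(-5 + ⅔) = 7208*(-13/3) = -93704/3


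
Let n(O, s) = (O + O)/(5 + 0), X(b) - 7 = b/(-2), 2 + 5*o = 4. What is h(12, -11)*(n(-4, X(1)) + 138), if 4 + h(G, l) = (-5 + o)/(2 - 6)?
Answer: -19437/50 ≈ -388.74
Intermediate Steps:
o = ⅖ (o = -⅖ + (⅕)*4 = -⅖ + ⅘ = ⅖ ≈ 0.40000)
X(b) = 7 - b/2 (X(b) = 7 + b/(-2) = 7 + b*(-½) = 7 - b/2)
n(O, s) = 2*O/5 (n(O, s) = (2*O)/5 = (2*O)*(⅕) = 2*O/5)
h(G, l) = -57/20 (h(G, l) = -4 + (-5 + ⅖)/(2 - 6) = -4 - 23/5/(-4) = -4 - 23/5*(-¼) = -4 + 23/20 = -57/20)
h(12, -11)*(n(-4, X(1)) + 138) = -57*((⅖)*(-4) + 138)/20 = -57*(-8/5 + 138)/20 = -57/20*682/5 = -19437/50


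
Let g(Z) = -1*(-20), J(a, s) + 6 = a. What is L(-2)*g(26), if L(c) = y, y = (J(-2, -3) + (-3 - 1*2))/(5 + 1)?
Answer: -130/3 ≈ -43.333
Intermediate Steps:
J(a, s) = -6 + a
g(Z) = 20
y = -13/6 (y = ((-6 - 2) + (-3 - 1*2))/(5 + 1) = (-8 + (-3 - 2))/6 = (-8 - 5)*(⅙) = -13*⅙ = -13/6 ≈ -2.1667)
L(c) = -13/6
L(-2)*g(26) = -13/6*20 = -130/3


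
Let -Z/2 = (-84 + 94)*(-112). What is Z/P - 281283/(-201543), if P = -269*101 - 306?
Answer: 69302801/52737085 ≈ 1.3141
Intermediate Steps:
Z = 2240 (Z = -2*(-84 + 94)*(-112) = -20*(-112) = -2*(-1120) = 2240)
P = -27475 (P = -27169 - 306 = -27475)
Z/P - 281283/(-201543) = 2240/(-27475) - 281283/(-201543) = 2240*(-1/27475) - 281283*(-1/201543) = -64/785 + 93761/67181 = 69302801/52737085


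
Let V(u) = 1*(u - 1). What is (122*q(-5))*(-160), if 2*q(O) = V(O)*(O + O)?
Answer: -585600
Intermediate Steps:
V(u) = -1 + u (V(u) = 1*(-1 + u) = -1 + u)
q(O) = O*(-1 + O) (q(O) = ((-1 + O)*(O + O))/2 = ((-1 + O)*(2*O))/2 = (2*O*(-1 + O))/2 = O*(-1 + O))
(122*q(-5))*(-160) = (122*(-5*(-1 - 5)))*(-160) = (122*(-5*(-6)))*(-160) = (122*30)*(-160) = 3660*(-160) = -585600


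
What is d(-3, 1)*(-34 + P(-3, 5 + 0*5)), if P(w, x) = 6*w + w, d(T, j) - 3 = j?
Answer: -220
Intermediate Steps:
d(T, j) = 3 + j
P(w, x) = 7*w
d(-3, 1)*(-34 + P(-3, 5 + 0*5)) = (3 + 1)*(-34 + 7*(-3)) = 4*(-34 - 21) = 4*(-55) = -220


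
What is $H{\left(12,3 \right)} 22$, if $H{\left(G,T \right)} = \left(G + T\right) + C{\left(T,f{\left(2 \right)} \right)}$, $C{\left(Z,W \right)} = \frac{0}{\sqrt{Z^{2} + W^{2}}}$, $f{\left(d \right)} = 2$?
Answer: $330$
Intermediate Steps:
$C{\left(Z,W \right)} = 0$ ($C{\left(Z,W \right)} = \frac{0}{\sqrt{W^{2} + Z^{2}}} = 0$)
$H{\left(G,T \right)} = G + T$ ($H{\left(G,T \right)} = \left(G + T\right) + 0 = G + T$)
$H{\left(12,3 \right)} 22 = \left(12 + 3\right) 22 = 15 \cdot 22 = 330$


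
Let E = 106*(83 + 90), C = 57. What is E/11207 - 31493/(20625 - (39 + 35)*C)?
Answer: -52070485/183873249 ≈ -0.28319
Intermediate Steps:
E = 18338 (E = 106*173 = 18338)
E/11207 - 31493/(20625 - (39 + 35)*C) = 18338/11207 - 31493/(20625 - (39 + 35)*57) = 18338*(1/11207) - 31493/(20625 - 74*57) = 18338/11207 - 31493/(20625 - 1*4218) = 18338/11207 - 31493/(20625 - 4218) = 18338/11207 - 31493/16407 = -52070485/183873249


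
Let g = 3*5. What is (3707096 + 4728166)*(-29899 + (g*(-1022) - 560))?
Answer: -386242211718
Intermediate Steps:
g = 15
(3707096 + 4728166)*(-29899 + (g*(-1022) - 560)) = (3707096 + 4728166)*(-29899 + (15*(-1022) - 560)) = 8435262*(-29899 + (-15330 - 560)) = 8435262*(-29899 - 15890) = 8435262*(-45789) = -386242211718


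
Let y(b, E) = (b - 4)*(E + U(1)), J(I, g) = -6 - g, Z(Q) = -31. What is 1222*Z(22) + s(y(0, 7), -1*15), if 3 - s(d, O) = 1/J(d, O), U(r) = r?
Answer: -340912/9 ≈ -37879.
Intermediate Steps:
y(b, E) = (1 + E)*(-4 + b) (y(b, E) = (b - 4)*(E + 1) = (-4 + b)*(1 + E) = (1 + E)*(-4 + b))
s(d, O) = 3 - 1/(-6 - O)
1222*Z(22) + s(y(0, 7), -1*15) = 1222*(-31) + (19 + 3*(-1*15))/(6 - 1*15) = -37882 + (19 + 3*(-15))/(6 - 15) = -37882 + (19 - 45)/(-9) = -37882 - ⅑*(-26) = -37882 + 26/9 = -340912/9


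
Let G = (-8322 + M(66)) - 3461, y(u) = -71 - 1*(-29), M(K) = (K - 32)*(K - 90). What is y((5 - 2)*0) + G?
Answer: -12641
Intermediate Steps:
M(K) = (-90 + K)*(-32 + K) (M(K) = (-32 + K)*(-90 + K) = (-90 + K)*(-32 + K))
y(u) = -42 (y(u) = -71 + 29 = -42)
G = -12599 (G = (-8322 + (2880 + 66² - 122*66)) - 3461 = (-8322 + (2880 + 4356 - 8052)) - 3461 = (-8322 - 816) - 3461 = -9138 - 3461 = -12599)
y((5 - 2)*0) + G = -42 - 12599 = -12641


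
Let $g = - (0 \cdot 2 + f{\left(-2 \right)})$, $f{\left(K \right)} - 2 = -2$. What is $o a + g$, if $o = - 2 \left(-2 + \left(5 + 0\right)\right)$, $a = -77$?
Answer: $462$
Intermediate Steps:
$f{\left(K \right)} = 0$ ($f{\left(K \right)} = 2 - 2 = 0$)
$o = -6$ ($o = - 2 \left(-2 + 5\right) = \left(-2\right) 3 = -6$)
$g = 0$ ($g = - (0 \cdot 2 + 0) = - (0 + 0) = \left(-1\right) 0 = 0$)
$o a + g = \left(-6\right) \left(-77\right) + 0 = 462 + 0 = 462$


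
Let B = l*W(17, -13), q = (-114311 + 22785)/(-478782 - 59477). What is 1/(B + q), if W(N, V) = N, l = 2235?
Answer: 538259/20451242231 ≈ 2.6319e-5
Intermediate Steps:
q = 91526/538259 (q = -91526/(-538259) = -91526*(-1/538259) = 91526/538259 ≈ 0.17004)
B = 37995 (B = 2235*17 = 37995)
1/(B + q) = 1/(37995 + 91526/538259) = 1/(20451242231/538259) = 538259/20451242231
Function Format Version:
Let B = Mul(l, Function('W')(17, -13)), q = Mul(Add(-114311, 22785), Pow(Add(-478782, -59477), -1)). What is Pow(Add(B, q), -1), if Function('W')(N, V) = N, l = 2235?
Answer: Rational(538259, 20451242231) ≈ 2.6319e-5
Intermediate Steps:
q = Rational(91526, 538259) (q = Mul(-91526, Pow(-538259, -1)) = Mul(-91526, Rational(-1, 538259)) = Rational(91526, 538259) ≈ 0.17004)
B = 37995 (B = Mul(2235, 17) = 37995)
Pow(Add(B, q), -1) = Pow(Add(37995, Rational(91526, 538259)), -1) = Pow(Rational(20451242231, 538259), -1) = Rational(538259, 20451242231)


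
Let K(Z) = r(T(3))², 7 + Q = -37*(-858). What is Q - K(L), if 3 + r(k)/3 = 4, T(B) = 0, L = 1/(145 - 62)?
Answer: 31730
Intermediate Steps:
L = 1/83 ≈ 0.012048
Q = 31739 (Q = -7 - 37*(-858) = -7 + 31746 = 31739)
r(k) = 3 (r(k) = -9 + 3*4 = -9 + 12 = 3)
K(Z) = 9 (K(Z) = 3² = 9)
Q - K(L) = 31739 - 1*9 = 31739 - 9 = 31730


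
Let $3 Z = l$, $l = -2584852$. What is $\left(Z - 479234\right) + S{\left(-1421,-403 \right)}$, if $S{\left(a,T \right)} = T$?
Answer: $- \frac{4023763}{3} \approx -1.3413 \cdot 10^{6}$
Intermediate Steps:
$Z = - \frac{2584852}{3}$ ($Z = \frac{1}{3} \left(-2584852\right) = - \frac{2584852}{3} \approx -8.6162 \cdot 10^{5}$)
$\left(Z - 479234\right) + S{\left(-1421,-403 \right)} = \left(- \frac{2584852}{3} - 479234\right) - 403 = - \frac{4022554}{3} - 403 = - \frac{4023763}{3}$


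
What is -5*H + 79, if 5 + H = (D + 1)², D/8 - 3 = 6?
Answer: -26541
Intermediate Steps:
D = 72 (D = 24 + 8*6 = 24 + 48 = 72)
H = 5324 (H = -5 + (72 + 1)² = -5 + 73² = -5 + 5329 = 5324)
-5*H + 79 = -5*5324 + 79 = -26620 + 79 = -26541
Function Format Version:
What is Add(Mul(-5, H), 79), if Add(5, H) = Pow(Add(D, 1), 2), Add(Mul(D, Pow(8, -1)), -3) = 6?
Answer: -26541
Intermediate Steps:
D = 72 (D = Add(24, Mul(8, 6)) = Add(24, 48) = 72)
H = 5324 (H = Add(-5, Pow(Add(72, 1), 2)) = Add(-5, Pow(73, 2)) = Add(-5, 5329) = 5324)
Add(Mul(-5, H), 79) = Add(Mul(-5, 5324), 79) = Add(-26620, 79) = -26541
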